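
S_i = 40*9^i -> [40, 360, 3240, 29160, 262440]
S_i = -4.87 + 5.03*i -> [-4.87, 0.16, 5.19, 10.22, 15.25]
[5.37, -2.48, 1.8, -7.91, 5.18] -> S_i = Random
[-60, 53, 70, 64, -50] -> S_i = Random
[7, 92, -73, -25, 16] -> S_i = Random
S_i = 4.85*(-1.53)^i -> [4.85, -7.42, 11.35, -17.37, 26.58]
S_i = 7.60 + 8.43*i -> [7.6, 16.03, 24.46, 32.89, 41.32]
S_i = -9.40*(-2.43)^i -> [-9.4, 22.84, -55.51, 134.88, -327.76]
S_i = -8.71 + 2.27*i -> [-8.71, -6.44, -4.17, -1.9, 0.37]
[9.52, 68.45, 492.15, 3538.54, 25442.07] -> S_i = 9.52*7.19^i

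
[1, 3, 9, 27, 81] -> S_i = 1*3^i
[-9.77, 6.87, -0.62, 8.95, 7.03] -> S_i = Random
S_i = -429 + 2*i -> [-429, -427, -425, -423, -421]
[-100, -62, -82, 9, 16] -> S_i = Random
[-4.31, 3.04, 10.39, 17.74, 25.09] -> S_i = -4.31 + 7.35*i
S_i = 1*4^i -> [1, 4, 16, 64, 256]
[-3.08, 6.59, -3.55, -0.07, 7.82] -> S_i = Random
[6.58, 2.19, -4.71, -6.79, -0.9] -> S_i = Random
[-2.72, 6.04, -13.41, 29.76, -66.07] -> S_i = -2.72*(-2.22)^i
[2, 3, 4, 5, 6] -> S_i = 2 + 1*i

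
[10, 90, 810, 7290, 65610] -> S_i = 10*9^i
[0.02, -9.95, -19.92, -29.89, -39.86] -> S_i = 0.02 + -9.97*i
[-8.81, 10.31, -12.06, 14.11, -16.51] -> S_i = -8.81*(-1.17)^i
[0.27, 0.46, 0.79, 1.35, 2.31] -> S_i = 0.27*1.71^i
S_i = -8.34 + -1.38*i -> [-8.34, -9.72, -11.1, -12.48, -13.86]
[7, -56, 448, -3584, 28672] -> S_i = 7*-8^i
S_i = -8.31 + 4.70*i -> [-8.31, -3.61, 1.09, 5.79, 10.49]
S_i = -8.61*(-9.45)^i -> [-8.61, 81.36, -768.89, 7266.05, -68664.2]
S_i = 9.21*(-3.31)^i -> [9.21, -30.49, 100.91, -334.0, 1105.53]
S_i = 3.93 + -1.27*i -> [3.93, 2.66, 1.39, 0.12, -1.15]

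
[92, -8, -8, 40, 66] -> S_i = Random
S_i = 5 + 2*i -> [5, 7, 9, 11, 13]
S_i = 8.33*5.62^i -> [8.33, 46.81, 263.1, 1478.61, 8309.79]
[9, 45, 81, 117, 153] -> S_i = 9 + 36*i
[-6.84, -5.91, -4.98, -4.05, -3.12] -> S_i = -6.84 + 0.93*i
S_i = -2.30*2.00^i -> [-2.3, -4.6, -9.2, -18.4, -36.8]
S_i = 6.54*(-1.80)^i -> [6.54, -11.77, 21.19, -38.14, 68.65]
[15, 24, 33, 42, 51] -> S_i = 15 + 9*i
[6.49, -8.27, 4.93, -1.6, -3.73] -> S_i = Random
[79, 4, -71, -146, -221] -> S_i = 79 + -75*i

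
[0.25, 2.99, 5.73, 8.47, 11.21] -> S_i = 0.25 + 2.74*i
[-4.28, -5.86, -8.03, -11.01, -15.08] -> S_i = -4.28*1.37^i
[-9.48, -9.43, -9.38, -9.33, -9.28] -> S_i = -9.48 + 0.05*i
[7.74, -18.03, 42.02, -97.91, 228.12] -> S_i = 7.74*(-2.33)^i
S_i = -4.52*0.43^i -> [-4.52, -1.94, -0.84, -0.36, -0.15]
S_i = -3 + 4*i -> [-3, 1, 5, 9, 13]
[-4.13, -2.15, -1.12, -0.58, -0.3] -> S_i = -4.13*0.52^i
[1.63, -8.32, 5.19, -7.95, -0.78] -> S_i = Random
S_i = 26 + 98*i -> [26, 124, 222, 320, 418]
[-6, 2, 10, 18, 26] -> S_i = -6 + 8*i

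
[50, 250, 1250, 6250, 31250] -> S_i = 50*5^i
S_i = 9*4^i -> [9, 36, 144, 576, 2304]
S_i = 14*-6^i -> [14, -84, 504, -3024, 18144]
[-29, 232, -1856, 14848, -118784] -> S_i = -29*-8^i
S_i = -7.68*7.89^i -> [-7.68, -60.6, -478.1, -3772.18, -29762.49]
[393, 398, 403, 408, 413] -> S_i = 393 + 5*i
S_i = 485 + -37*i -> [485, 448, 411, 374, 337]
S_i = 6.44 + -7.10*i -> [6.44, -0.66, -7.76, -14.86, -21.96]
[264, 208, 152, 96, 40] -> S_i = 264 + -56*i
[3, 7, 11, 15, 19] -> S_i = 3 + 4*i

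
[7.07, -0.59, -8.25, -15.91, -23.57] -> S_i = 7.07 + -7.66*i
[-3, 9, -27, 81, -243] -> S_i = -3*-3^i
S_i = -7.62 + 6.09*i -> [-7.62, -1.53, 4.56, 10.65, 16.74]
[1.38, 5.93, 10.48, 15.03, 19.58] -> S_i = 1.38 + 4.55*i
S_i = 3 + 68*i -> [3, 71, 139, 207, 275]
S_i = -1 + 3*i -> [-1, 2, 5, 8, 11]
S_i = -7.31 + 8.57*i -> [-7.31, 1.26, 9.83, 18.4, 26.97]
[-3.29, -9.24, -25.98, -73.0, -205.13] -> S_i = -3.29*2.81^i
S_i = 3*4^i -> [3, 12, 48, 192, 768]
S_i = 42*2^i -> [42, 84, 168, 336, 672]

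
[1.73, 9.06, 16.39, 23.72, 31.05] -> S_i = 1.73 + 7.33*i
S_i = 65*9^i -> [65, 585, 5265, 47385, 426465]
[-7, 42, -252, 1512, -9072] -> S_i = -7*-6^i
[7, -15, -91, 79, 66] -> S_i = Random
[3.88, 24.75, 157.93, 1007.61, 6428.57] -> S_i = 3.88*6.38^i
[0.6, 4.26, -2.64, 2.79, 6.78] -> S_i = Random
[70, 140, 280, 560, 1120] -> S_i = 70*2^i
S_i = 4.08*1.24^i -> [4.08, 5.06, 6.27, 7.78, 9.65]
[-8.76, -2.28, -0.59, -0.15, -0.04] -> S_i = -8.76*0.26^i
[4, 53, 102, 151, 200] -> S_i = 4 + 49*i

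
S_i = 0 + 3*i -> [0, 3, 6, 9, 12]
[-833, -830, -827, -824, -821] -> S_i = -833 + 3*i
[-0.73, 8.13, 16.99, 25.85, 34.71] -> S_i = -0.73 + 8.86*i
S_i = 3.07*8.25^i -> [3.07, 25.33, 208.95, 1723.85, 14221.79]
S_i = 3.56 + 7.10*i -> [3.56, 10.66, 17.76, 24.86, 31.96]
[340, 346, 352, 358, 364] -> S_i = 340 + 6*i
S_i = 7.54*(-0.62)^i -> [7.54, -4.67, 2.9, -1.8, 1.11]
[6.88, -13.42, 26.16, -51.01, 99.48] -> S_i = 6.88*(-1.95)^i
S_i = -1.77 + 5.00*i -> [-1.77, 3.23, 8.23, 13.23, 18.23]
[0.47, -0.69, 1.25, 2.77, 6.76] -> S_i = Random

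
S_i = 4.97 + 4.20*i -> [4.97, 9.17, 13.37, 17.57, 21.77]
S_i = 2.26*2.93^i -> [2.26, 6.62, 19.4, 56.85, 166.56]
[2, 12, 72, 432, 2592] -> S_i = 2*6^i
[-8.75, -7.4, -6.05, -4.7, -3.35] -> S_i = -8.75 + 1.35*i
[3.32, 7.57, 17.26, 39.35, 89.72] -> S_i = 3.32*2.28^i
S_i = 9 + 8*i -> [9, 17, 25, 33, 41]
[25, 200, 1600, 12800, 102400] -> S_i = 25*8^i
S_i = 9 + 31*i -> [9, 40, 71, 102, 133]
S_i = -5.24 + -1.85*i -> [-5.24, -7.09, -8.94, -10.79, -12.64]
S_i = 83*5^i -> [83, 415, 2075, 10375, 51875]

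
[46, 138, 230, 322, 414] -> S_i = 46 + 92*i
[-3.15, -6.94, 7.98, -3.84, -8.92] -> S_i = Random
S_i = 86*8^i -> [86, 688, 5504, 44032, 352256]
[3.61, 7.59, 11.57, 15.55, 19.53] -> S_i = 3.61 + 3.98*i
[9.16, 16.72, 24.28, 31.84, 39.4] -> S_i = 9.16 + 7.56*i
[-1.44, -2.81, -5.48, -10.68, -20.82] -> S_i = -1.44*1.95^i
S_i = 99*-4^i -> [99, -396, 1584, -6336, 25344]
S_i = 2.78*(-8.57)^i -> [2.78, -23.82, 204.18, -1749.8, 14995.75]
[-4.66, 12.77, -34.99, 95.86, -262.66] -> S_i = -4.66*(-2.74)^i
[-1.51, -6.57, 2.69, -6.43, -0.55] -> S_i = Random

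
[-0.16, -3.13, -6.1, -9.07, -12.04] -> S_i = -0.16 + -2.97*i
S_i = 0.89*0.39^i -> [0.89, 0.35, 0.14, 0.05, 0.02]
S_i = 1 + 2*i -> [1, 3, 5, 7, 9]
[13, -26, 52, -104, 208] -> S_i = 13*-2^i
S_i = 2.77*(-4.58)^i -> [2.77, -12.69, 58.1, -266.12, 1218.83]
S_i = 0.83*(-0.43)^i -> [0.83, -0.36, 0.15, -0.07, 0.03]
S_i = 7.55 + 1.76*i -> [7.55, 9.31, 11.07, 12.83, 14.59]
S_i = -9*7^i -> [-9, -63, -441, -3087, -21609]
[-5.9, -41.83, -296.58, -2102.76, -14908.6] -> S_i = -5.90*7.09^i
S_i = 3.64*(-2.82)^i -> [3.64, -10.26, 28.95, -81.63, 230.2]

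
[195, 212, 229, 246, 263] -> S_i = 195 + 17*i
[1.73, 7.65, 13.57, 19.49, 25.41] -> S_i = 1.73 + 5.92*i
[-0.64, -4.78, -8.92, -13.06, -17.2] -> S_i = -0.64 + -4.14*i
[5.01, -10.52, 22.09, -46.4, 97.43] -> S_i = 5.01*(-2.10)^i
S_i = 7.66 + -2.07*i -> [7.66, 5.59, 3.52, 1.45, -0.62]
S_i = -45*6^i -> [-45, -270, -1620, -9720, -58320]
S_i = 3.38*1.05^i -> [3.38, 3.55, 3.73, 3.91, 4.11]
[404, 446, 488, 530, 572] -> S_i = 404 + 42*i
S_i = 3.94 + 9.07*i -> [3.94, 13.01, 22.08, 31.15, 40.22]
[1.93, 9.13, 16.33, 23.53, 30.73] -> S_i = 1.93 + 7.20*i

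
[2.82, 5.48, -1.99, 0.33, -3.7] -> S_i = Random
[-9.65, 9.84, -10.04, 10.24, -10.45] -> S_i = -9.65*(-1.02)^i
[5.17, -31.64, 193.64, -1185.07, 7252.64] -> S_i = 5.17*(-6.12)^i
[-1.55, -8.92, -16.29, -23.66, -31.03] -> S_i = -1.55 + -7.37*i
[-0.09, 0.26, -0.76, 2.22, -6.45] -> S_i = -0.09*(-2.91)^i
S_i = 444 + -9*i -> [444, 435, 426, 417, 408]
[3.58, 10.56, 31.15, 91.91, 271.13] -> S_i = 3.58*2.95^i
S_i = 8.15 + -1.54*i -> [8.15, 6.61, 5.07, 3.53, 1.99]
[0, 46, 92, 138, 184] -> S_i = 0 + 46*i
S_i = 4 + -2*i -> [4, 2, 0, -2, -4]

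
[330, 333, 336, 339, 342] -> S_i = 330 + 3*i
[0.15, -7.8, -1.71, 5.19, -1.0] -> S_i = Random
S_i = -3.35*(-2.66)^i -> [-3.35, 8.91, -23.7, 63.05, -167.71]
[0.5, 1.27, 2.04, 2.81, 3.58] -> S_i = 0.50 + 0.77*i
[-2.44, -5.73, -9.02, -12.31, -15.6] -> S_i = -2.44 + -3.29*i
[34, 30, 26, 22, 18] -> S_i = 34 + -4*i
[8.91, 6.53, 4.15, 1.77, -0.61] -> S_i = 8.91 + -2.38*i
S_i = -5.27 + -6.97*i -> [-5.27, -12.24, -19.21, -26.18, -33.15]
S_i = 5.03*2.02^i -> [5.03, 10.16, 20.52, 41.46, 83.75]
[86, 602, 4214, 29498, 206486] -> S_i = 86*7^i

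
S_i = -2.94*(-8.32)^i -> [-2.94, 24.46, -203.51, 1693.24, -14087.72]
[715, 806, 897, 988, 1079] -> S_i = 715 + 91*i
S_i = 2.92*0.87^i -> [2.92, 2.54, 2.21, 1.92, 1.67]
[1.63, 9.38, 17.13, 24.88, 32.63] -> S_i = 1.63 + 7.75*i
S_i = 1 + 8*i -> [1, 9, 17, 25, 33]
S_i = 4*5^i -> [4, 20, 100, 500, 2500]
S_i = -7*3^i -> [-7, -21, -63, -189, -567]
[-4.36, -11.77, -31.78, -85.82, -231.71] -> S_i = -4.36*2.70^i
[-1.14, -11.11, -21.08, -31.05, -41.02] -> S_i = -1.14 + -9.97*i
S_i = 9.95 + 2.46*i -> [9.95, 12.41, 14.87, 17.33, 19.79]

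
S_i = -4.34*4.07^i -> [-4.34, -17.66, -71.89, -292.6, -1190.88]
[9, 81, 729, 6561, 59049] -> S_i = 9*9^i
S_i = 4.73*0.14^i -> [4.73, 0.66, 0.09, 0.01, 0.0]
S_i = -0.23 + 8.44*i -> [-0.23, 8.21, 16.65, 25.09, 33.53]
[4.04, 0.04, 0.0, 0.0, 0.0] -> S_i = 4.04*0.01^i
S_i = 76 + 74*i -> [76, 150, 224, 298, 372]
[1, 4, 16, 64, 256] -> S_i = 1*4^i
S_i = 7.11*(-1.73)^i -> [7.11, -12.3, 21.28, -36.81, 63.69]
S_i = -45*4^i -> [-45, -180, -720, -2880, -11520]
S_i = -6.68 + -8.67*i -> [-6.68, -15.35, -24.02, -32.69, -41.36]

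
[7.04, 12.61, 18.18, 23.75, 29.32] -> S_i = 7.04 + 5.57*i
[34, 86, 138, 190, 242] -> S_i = 34 + 52*i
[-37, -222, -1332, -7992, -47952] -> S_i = -37*6^i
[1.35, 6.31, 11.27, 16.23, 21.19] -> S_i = 1.35 + 4.96*i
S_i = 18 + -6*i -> [18, 12, 6, 0, -6]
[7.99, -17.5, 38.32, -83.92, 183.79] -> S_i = 7.99*(-2.19)^i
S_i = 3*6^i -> [3, 18, 108, 648, 3888]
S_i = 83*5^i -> [83, 415, 2075, 10375, 51875]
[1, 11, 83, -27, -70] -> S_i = Random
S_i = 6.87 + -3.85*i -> [6.87, 3.02, -0.83, -4.68, -8.53]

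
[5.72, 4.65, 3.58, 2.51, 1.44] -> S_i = 5.72 + -1.07*i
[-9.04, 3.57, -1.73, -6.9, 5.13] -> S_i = Random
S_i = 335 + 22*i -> [335, 357, 379, 401, 423]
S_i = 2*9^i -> [2, 18, 162, 1458, 13122]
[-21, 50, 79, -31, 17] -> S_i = Random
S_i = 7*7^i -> [7, 49, 343, 2401, 16807]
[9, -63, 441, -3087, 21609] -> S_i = 9*-7^i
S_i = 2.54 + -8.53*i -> [2.54, -5.99, -14.52, -23.05, -31.58]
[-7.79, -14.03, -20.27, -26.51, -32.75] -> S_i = -7.79 + -6.24*i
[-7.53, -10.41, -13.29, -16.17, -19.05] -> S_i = -7.53 + -2.88*i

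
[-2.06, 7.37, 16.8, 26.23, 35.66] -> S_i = -2.06 + 9.43*i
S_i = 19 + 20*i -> [19, 39, 59, 79, 99]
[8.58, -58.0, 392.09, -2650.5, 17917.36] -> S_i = 8.58*(-6.76)^i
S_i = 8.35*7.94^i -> [8.35, 66.3, 526.41, 4179.73, 33187.04]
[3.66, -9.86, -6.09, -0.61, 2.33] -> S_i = Random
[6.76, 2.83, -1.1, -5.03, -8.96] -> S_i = 6.76 + -3.93*i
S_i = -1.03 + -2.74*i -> [-1.03, -3.77, -6.51, -9.25, -11.99]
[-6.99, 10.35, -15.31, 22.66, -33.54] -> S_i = -6.99*(-1.48)^i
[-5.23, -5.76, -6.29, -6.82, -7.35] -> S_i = -5.23 + -0.53*i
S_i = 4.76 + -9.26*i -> [4.76, -4.5, -13.76, -23.02, -32.28]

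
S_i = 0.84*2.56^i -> [0.84, 2.15, 5.51, 14.09, 36.08]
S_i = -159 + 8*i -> [-159, -151, -143, -135, -127]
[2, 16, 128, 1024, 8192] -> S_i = 2*8^i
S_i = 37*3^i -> [37, 111, 333, 999, 2997]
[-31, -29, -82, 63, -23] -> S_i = Random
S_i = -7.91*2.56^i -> [-7.91, -20.25, -51.84, -132.71, -339.73]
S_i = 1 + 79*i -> [1, 80, 159, 238, 317]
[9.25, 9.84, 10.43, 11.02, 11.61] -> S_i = 9.25 + 0.59*i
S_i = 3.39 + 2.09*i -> [3.39, 5.48, 7.57, 9.66, 11.75]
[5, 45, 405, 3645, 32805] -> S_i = 5*9^i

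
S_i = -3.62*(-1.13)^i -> [-3.62, 4.09, -4.62, 5.22, -5.9]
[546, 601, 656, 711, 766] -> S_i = 546 + 55*i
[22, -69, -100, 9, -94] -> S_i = Random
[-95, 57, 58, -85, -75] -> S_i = Random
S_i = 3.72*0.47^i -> [3.72, 1.75, 0.82, 0.39, 0.18]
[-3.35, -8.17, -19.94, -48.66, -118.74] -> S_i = -3.35*2.44^i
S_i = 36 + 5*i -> [36, 41, 46, 51, 56]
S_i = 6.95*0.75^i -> [6.95, 5.21, 3.91, 2.93, 2.2]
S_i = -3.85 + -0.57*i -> [-3.85, -4.42, -4.99, -5.56, -6.13]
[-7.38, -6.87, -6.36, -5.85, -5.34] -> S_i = -7.38 + 0.51*i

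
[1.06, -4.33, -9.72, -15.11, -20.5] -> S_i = 1.06 + -5.39*i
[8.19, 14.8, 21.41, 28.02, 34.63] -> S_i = 8.19 + 6.61*i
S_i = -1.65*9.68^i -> [-1.65, -15.97, -154.61, -1496.61, -14487.23]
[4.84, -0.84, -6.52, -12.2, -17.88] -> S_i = 4.84 + -5.68*i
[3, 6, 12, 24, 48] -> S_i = 3*2^i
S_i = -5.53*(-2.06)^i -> [-5.53, 11.39, -23.47, 48.34, -99.59]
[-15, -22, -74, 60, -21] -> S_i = Random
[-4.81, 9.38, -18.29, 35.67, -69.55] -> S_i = -4.81*(-1.95)^i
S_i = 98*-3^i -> [98, -294, 882, -2646, 7938]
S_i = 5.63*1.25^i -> [5.63, 7.04, 8.8, 11.0, 13.75]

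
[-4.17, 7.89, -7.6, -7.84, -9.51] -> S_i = Random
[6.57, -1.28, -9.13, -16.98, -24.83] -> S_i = 6.57 + -7.85*i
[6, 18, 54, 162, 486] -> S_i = 6*3^i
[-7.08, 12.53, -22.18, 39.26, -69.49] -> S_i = -7.08*(-1.77)^i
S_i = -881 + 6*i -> [-881, -875, -869, -863, -857]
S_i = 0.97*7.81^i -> [0.97, 7.58, 59.17, 462.09, 3608.91]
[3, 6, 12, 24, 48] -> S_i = 3*2^i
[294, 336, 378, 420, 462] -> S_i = 294 + 42*i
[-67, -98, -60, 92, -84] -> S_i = Random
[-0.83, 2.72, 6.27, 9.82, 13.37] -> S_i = -0.83 + 3.55*i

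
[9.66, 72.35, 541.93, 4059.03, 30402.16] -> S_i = 9.66*7.49^i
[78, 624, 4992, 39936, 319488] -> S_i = 78*8^i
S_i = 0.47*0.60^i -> [0.47, 0.28, 0.17, 0.1, 0.06]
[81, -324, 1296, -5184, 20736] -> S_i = 81*-4^i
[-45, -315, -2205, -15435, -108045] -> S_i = -45*7^i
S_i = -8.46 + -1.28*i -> [-8.46, -9.74, -11.02, -12.3, -13.58]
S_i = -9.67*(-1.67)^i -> [-9.67, 16.15, -26.97, 45.04, -75.21]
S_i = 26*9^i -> [26, 234, 2106, 18954, 170586]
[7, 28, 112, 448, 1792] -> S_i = 7*4^i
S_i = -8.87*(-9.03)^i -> [-8.87, 80.1, -723.27, 6531.11, -58975.91]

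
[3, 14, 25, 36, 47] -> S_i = 3 + 11*i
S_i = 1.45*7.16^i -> [1.45, 10.38, 74.34, 532.24, 3810.83]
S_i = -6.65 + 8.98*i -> [-6.65, 2.33, 11.31, 20.29, 29.27]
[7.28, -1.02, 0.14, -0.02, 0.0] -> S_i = 7.28*(-0.14)^i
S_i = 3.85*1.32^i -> [3.85, 5.08, 6.71, 8.85, 11.69]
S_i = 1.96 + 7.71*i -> [1.96, 9.67, 17.38, 25.09, 32.8]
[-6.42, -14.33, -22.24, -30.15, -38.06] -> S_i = -6.42 + -7.91*i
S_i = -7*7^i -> [-7, -49, -343, -2401, -16807]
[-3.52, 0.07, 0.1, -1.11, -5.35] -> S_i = Random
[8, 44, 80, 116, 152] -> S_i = 8 + 36*i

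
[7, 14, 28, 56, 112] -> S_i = 7*2^i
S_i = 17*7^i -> [17, 119, 833, 5831, 40817]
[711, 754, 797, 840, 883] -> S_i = 711 + 43*i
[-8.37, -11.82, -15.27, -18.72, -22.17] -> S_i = -8.37 + -3.45*i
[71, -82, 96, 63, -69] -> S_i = Random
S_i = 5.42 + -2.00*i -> [5.42, 3.42, 1.42, -0.58, -2.58]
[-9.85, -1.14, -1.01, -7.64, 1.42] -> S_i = Random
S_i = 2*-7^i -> [2, -14, 98, -686, 4802]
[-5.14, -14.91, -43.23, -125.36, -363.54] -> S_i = -5.14*2.90^i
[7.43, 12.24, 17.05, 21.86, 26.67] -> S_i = 7.43 + 4.81*i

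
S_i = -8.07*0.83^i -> [-8.07, -6.7, -5.56, -4.61, -3.83]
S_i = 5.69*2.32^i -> [5.69, 13.2, 30.63, 71.05, 164.84]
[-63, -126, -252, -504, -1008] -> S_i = -63*2^i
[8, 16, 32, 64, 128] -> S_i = 8*2^i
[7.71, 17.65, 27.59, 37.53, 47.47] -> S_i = 7.71 + 9.94*i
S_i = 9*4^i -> [9, 36, 144, 576, 2304]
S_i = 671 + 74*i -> [671, 745, 819, 893, 967]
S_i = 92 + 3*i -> [92, 95, 98, 101, 104]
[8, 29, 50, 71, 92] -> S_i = 8 + 21*i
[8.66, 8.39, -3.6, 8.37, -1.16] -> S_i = Random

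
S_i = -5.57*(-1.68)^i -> [-5.57, 9.36, -15.72, 26.41, -44.37]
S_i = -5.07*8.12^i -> [-5.07, -41.17, -334.29, -2714.41, -22041.04]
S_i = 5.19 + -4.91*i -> [5.19, 0.28, -4.63, -9.54, -14.45]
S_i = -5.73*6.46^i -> [-5.73, -37.02, -239.12, -1544.73, -9978.95]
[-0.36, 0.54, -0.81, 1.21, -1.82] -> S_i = -0.36*(-1.50)^i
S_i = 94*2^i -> [94, 188, 376, 752, 1504]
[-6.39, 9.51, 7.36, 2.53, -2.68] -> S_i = Random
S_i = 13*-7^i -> [13, -91, 637, -4459, 31213]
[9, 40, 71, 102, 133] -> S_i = 9 + 31*i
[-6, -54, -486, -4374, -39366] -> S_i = -6*9^i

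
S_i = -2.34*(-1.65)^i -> [-2.34, 3.86, -6.37, 10.51, -17.34]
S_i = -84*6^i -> [-84, -504, -3024, -18144, -108864]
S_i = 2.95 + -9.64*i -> [2.95, -6.69, -16.33, -25.97, -35.61]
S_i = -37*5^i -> [-37, -185, -925, -4625, -23125]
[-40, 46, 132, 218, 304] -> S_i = -40 + 86*i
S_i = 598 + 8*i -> [598, 606, 614, 622, 630]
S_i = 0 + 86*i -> [0, 86, 172, 258, 344]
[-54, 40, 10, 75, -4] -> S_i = Random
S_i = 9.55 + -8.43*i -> [9.55, 1.12, -7.31, -15.74, -24.17]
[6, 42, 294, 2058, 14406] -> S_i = 6*7^i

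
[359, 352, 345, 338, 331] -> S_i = 359 + -7*i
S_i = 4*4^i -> [4, 16, 64, 256, 1024]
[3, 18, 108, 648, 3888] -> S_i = 3*6^i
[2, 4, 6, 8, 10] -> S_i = 2 + 2*i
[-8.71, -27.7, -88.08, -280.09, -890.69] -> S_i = -8.71*3.18^i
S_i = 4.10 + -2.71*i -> [4.1, 1.39, -1.32, -4.03, -6.74]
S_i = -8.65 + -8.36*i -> [-8.65, -17.01, -25.37, -33.73, -42.09]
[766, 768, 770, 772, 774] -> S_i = 766 + 2*i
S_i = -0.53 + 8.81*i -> [-0.53, 8.28, 17.09, 25.9, 34.71]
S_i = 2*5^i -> [2, 10, 50, 250, 1250]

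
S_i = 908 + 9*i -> [908, 917, 926, 935, 944]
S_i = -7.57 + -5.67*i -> [-7.57, -13.24, -18.91, -24.58, -30.25]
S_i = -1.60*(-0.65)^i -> [-1.6, 1.04, -0.68, 0.44, -0.29]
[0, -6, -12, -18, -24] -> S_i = 0 + -6*i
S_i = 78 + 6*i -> [78, 84, 90, 96, 102]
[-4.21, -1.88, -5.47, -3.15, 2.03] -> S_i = Random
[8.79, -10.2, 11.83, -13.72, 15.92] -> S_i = 8.79*(-1.16)^i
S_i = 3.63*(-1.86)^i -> [3.63, -6.75, 12.56, -23.36, 43.45]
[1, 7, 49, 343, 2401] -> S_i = 1*7^i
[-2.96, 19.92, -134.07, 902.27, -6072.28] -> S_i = -2.96*(-6.73)^i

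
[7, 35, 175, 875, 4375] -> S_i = 7*5^i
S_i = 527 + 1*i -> [527, 528, 529, 530, 531]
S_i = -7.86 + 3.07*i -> [-7.86, -4.79, -1.72, 1.35, 4.42]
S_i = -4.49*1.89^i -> [-4.49, -8.49, -16.04, -30.31, -57.29]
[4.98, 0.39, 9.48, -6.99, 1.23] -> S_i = Random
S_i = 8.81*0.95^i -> [8.81, 8.37, 7.95, 7.55, 7.18]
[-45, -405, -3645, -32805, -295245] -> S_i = -45*9^i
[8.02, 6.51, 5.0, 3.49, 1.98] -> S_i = 8.02 + -1.51*i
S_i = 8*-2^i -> [8, -16, 32, -64, 128]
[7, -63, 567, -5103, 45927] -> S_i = 7*-9^i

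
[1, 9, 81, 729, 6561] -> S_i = 1*9^i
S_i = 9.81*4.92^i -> [9.81, 48.27, 237.46, 1168.33, 5748.17]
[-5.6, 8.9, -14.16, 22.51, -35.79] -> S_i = -5.60*(-1.59)^i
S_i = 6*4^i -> [6, 24, 96, 384, 1536]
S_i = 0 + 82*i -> [0, 82, 164, 246, 328]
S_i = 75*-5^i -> [75, -375, 1875, -9375, 46875]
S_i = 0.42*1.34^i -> [0.42, 0.56, 0.75, 1.01, 1.35]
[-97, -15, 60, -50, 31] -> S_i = Random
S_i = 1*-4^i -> [1, -4, 16, -64, 256]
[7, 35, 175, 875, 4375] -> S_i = 7*5^i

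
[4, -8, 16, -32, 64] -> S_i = 4*-2^i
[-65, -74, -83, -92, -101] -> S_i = -65 + -9*i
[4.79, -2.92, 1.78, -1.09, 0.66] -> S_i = 4.79*(-0.61)^i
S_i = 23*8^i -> [23, 184, 1472, 11776, 94208]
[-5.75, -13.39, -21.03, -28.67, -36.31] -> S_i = -5.75 + -7.64*i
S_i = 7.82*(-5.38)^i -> [7.82, -42.07, 226.35, -1217.74, 6551.43]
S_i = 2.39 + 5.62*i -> [2.39, 8.01, 13.63, 19.25, 24.87]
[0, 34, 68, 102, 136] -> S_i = 0 + 34*i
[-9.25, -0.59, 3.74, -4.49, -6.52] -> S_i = Random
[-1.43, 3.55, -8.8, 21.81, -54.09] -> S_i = -1.43*(-2.48)^i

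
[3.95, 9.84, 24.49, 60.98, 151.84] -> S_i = 3.95*2.49^i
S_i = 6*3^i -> [6, 18, 54, 162, 486]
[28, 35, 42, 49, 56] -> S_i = 28 + 7*i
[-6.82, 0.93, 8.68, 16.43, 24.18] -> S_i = -6.82 + 7.75*i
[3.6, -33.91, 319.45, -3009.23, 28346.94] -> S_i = 3.60*(-9.42)^i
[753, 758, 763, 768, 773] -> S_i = 753 + 5*i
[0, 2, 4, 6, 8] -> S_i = 0 + 2*i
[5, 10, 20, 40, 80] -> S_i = 5*2^i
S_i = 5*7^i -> [5, 35, 245, 1715, 12005]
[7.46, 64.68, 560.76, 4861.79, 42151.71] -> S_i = 7.46*8.67^i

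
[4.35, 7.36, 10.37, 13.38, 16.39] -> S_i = 4.35 + 3.01*i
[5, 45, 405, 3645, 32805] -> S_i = 5*9^i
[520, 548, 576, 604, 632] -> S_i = 520 + 28*i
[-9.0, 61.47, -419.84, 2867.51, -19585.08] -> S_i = -9.00*(-6.83)^i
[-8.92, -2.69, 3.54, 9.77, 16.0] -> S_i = -8.92 + 6.23*i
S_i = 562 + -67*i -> [562, 495, 428, 361, 294]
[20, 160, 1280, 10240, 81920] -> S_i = 20*8^i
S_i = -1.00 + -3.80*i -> [-1.0, -4.8, -8.6, -12.4, -16.2]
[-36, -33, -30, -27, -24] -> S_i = -36 + 3*i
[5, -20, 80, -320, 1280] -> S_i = 5*-4^i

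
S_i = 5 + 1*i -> [5, 6, 7, 8, 9]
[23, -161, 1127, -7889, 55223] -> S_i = 23*-7^i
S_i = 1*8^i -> [1, 8, 64, 512, 4096]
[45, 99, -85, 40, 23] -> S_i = Random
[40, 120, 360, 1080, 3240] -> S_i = 40*3^i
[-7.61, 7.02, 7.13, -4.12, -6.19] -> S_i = Random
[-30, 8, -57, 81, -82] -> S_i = Random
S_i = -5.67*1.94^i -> [-5.67, -11.0, -21.34, -41.4, -80.31]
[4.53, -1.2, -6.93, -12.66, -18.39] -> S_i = 4.53 + -5.73*i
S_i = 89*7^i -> [89, 623, 4361, 30527, 213689]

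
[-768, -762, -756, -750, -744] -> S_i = -768 + 6*i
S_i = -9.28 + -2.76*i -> [-9.28, -12.04, -14.8, -17.56, -20.32]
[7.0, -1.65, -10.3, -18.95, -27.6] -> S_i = 7.00 + -8.65*i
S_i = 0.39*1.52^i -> [0.39, 0.59, 0.9, 1.37, 2.08]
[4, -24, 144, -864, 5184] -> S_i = 4*-6^i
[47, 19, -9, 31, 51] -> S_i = Random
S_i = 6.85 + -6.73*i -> [6.85, 0.12, -6.61, -13.34, -20.07]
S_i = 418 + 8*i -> [418, 426, 434, 442, 450]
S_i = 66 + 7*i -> [66, 73, 80, 87, 94]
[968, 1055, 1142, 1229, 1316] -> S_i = 968 + 87*i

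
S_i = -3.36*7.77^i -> [-3.36, -26.11, -202.85, -1576.17, -12246.82]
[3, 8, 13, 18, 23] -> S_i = 3 + 5*i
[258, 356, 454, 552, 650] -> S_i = 258 + 98*i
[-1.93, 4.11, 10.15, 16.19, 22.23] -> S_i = -1.93 + 6.04*i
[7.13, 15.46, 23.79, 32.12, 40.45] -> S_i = 7.13 + 8.33*i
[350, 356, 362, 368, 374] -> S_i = 350 + 6*i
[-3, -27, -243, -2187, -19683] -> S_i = -3*9^i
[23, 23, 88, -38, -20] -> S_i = Random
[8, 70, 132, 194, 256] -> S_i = 8 + 62*i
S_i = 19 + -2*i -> [19, 17, 15, 13, 11]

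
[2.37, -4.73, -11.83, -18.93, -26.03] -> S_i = 2.37 + -7.10*i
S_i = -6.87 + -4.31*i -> [-6.87, -11.18, -15.49, -19.8, -24.11]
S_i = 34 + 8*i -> [34, 42, 50, 58, 66]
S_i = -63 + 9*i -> [-63, -54, -45, -36, -27]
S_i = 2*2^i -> [2, 4, 8, 16, 32]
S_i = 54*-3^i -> [54, -162, 486, -1458, 4374]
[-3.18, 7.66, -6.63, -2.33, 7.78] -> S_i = Random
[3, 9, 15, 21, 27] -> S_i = 3 + 6*i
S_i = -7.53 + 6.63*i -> [-7.53, -0.9, 5.73, 12.36, 18.99]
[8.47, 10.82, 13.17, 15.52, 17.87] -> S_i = 8.47 + 2.35*i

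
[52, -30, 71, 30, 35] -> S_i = Random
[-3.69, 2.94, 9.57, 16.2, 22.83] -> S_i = -3.69 + 6.63*i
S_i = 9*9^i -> [9, 81, 729, 6561, 59049]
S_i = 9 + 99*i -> [9, 108, 207, 306, 405]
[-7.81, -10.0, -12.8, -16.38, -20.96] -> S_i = -7.81*1.28^i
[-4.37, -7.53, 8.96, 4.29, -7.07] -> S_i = Random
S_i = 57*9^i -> [57, 513, 4617, 41553, 373977]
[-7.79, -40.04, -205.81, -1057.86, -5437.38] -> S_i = -7.79*5.14^i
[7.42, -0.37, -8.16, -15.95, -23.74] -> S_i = 7.42 + -7.79*i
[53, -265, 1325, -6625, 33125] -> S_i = 53*-5^i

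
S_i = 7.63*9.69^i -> [7.63, 73.93, 716.43, 6942.18, 67269.72]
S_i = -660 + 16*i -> [-660, -644, -628, -612, -596]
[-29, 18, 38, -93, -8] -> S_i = Random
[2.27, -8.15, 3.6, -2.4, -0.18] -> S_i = Random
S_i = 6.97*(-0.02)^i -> [6.97, -0.14, 0.0, -0.0, 0.0]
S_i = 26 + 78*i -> [26, 104, 182, 260, 338]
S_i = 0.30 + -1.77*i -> [0.3, -1.47, -3.24, -5.01, -6.78]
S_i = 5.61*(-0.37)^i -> [5.61, -2.08, 0.77, -0.28, 0.11]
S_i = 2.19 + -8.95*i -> [2.19, -6.76, -15.71, -24.66, -33.61]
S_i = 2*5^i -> [2, 10, 50, 250, 1250]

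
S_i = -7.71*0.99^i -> [-7.71, -7.63, -7.56, -7.48, -7.41]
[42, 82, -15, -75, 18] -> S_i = Random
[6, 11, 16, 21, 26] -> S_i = 6 + 5*i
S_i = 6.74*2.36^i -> [6.74, 15.91, 37.54, 88.59, 209.08]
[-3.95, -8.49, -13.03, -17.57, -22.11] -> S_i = -3.95 + -4.54*i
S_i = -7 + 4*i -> [-7, -3, 1, 5, 9]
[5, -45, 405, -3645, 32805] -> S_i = 5*-9^i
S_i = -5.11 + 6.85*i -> [-5.11, 1.74, 8.59, 15.44, 22.29]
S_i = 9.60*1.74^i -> [9.6, 16.7, 29.06, 50.57, 88.0]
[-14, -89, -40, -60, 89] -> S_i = Random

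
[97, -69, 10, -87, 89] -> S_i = Random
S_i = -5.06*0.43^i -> [-5.06, -2.18, -0.94, -0.4, -0.17]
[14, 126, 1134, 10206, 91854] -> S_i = 14*9^i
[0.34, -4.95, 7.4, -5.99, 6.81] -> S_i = Random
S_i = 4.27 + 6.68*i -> [4.27, 10.95, 17.63, 24.31, 30.99]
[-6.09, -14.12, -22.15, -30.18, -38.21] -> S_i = -6.09 + -8.03*i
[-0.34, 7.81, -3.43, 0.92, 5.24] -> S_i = Random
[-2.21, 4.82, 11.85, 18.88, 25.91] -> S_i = -2.21 + 7.03*i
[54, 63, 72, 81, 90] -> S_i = 54 + 9*i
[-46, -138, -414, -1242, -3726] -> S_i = -46*3^i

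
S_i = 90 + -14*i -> [90, 76, 62, 48, 34]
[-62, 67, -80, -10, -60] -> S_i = Random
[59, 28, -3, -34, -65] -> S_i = 59 + -31*i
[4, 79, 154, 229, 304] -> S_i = 4 + 75*i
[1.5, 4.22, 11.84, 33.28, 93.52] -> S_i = 1.50*2.81^i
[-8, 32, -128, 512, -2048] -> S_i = -8*-4^i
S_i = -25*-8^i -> [-25, 200, -1600, 12800, -102400]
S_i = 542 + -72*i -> [542, 470, 398, 326, 254]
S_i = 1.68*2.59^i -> [1.68, 4.35, 11.27, 29.19, 75.6]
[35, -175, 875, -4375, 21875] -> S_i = 35*-5^i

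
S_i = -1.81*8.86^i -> [-1.81, -16.04, -142.08, -1258.87, -11153.56]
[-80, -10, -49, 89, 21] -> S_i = Random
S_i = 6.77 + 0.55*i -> [6.77, 7.32, 7.87, 8.42, 8.97]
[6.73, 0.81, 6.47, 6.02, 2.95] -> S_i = Random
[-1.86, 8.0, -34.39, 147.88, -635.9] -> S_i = -1.86*(-4.30)^i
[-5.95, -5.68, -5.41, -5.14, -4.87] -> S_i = -5.95 + 0.27*i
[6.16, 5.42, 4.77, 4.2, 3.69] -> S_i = 6.16*0.88^i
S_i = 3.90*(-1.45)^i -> [3.9, -5.65, 8.2, -11.89, 17.24]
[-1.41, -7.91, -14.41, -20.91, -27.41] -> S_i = -1.41 + -6.50*i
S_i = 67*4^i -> [67, 268, 1072, 4288, 17152]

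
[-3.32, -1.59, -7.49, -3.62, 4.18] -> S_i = Random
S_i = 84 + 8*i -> [84, 92, 100, 108, 116]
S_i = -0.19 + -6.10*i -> [-0.19, -6.29, -12.39, -18.49, -24.59]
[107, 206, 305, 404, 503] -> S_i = 107 + 99*i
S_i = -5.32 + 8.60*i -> [-5.32, 3.28, 11.88, 20.48, 29.08]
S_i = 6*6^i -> [6, 36, 216, 1296, 7776]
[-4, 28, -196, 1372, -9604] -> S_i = -4*-7^i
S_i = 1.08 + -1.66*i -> [1.08, -0.58, -2.24, -3.9, -5.56]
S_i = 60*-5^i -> [60, -300, 1500, -7500, 37500]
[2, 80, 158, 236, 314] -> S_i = 2 + 78*i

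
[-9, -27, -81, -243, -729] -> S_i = -9*3^i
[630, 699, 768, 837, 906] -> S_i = 630 + 69*i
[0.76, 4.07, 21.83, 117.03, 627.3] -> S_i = 0.76*5.36^i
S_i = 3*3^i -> [3, 9, 27, 81, 243]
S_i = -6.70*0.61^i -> [-6.7, -4.09, -2.49, -1.52, -0.93]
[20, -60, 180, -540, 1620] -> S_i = 20*-3^i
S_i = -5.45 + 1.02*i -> [-5.45, -4.43, -3.41, -2.39, -1.37]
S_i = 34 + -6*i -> [34, 28, 22, 16, 10]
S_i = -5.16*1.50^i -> [-5.16, -7.74, -11.61, -17.42, -26.12]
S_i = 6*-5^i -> [6, -30, 150, -750, 3750]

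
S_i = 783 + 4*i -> [783, 787, 791, 795, 799]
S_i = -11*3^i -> [-11, -33, -99, -297, -891]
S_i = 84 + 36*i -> [84, 120, 156, 192, 228]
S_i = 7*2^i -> [7, 14, 28, 56, 112]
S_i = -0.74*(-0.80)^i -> [-0.74, 0.59, -0.47, 0.38, -0.3]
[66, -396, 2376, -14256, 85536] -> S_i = 66*-6^i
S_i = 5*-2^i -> [5, -10, 20, -40, 80]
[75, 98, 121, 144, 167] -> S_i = 75 + 23*i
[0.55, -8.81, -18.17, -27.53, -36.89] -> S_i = 0.55 + -9.36*i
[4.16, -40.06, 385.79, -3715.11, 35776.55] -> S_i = 4.16*(-9.63)^i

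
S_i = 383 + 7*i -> [383, 390, 397, 404, 411]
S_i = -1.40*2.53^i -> [-1.4, -3.54, -8.96, -22.67, -57.36]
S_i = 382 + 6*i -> [382, 388, 394, 400, 406]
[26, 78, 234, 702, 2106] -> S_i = 26*3^i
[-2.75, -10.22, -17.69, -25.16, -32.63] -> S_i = -2.75 + -7.47*i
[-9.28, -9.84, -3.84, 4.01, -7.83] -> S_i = Random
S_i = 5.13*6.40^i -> [5.13, 32.83, 210.12, 1344.8, 8606.71]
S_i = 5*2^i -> [5, 10, 20, 40, 80]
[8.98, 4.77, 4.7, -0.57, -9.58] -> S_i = Random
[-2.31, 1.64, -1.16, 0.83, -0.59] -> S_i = -2.31*(-0.71)^i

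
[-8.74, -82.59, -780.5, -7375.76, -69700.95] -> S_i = -8.74*9.45^i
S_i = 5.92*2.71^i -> [5.92, 16.04, 43.48, 117.82, 319.3]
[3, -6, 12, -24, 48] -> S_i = 3*-2^i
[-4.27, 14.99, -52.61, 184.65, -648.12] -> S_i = -4.27*(-3.51)^i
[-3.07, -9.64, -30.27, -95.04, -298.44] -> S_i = -3.07*3.14^i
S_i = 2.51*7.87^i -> [2.51, 19.75, 155.46, 1223.48, 9628.81]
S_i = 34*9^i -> [34, 306, 2754, 24786, 223074]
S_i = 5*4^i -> [5, 20, 80, 320, 1280]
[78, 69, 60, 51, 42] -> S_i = 78 + -9*i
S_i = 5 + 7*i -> [5, 12, 19, 26, 33]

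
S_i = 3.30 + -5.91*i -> [3.3, -2.61, -8.52, -14.43, -20.34]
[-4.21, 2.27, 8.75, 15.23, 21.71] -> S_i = -4.21 + 6.48*i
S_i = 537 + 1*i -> [537, 538, 539, 540, 541]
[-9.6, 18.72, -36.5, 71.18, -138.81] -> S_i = -9.60*(-1.95)^i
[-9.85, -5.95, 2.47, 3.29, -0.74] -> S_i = Random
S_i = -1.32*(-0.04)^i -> [-1.32, 0.05, -0.0, 0.0, -0.0]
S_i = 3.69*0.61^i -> [3.69, 2.25, 1.37, 0.84, 0.51]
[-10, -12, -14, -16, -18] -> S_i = -10 + -2*i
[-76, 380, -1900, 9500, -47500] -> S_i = -76*-5^i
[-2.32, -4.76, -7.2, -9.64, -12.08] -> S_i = -2.32 + -2.44*i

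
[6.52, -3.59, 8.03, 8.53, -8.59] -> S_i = Random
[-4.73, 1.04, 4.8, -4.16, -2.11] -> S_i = Random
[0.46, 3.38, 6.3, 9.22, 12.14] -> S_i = 0.46 + 2.92*i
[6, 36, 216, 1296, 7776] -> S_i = 6*6^i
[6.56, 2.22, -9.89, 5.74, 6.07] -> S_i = Random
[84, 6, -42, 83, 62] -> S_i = Random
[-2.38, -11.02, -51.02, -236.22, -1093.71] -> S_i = -2.38*4.63^i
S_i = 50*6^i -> [50, 300, 1800, 10800, 64800]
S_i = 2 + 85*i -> [2, 87, 172, 257, 342]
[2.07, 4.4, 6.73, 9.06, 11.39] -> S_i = 2.07 + 2.33*i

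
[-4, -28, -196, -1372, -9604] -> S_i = -4*7^i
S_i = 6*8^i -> [6, 48, 384, 3072, 24576]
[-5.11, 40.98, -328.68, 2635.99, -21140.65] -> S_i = -5.11*(-8.02)^i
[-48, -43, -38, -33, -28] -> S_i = -48 + 5*i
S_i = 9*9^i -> [9, 81, 729, 6561, 59049]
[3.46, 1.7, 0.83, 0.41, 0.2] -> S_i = 3.46*0.49^i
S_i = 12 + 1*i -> [12, 13, 14, 15, 16]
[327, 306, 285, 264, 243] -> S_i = 327 + -21*i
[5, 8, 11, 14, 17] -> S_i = 5 + 3*i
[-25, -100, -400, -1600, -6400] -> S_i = -25*4^i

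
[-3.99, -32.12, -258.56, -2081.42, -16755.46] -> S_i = -3.99*8.05^i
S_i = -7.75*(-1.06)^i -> [-7.75, 8.22, -8.71, 9.23, -9.78]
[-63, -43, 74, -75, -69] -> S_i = Random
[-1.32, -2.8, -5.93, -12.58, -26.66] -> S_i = -1.32*2.12^i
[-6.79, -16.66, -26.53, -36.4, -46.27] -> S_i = -6.79 + -9.87*i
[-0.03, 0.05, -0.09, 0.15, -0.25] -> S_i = -0.03*(-1.70)^i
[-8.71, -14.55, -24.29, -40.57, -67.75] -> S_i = -8.71*1.67^i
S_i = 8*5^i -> [8, 40, 200, 1000, 5000]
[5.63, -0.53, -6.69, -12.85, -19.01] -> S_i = 5.63 + -6.16*i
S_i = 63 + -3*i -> [63, 60, 57, 54, 51]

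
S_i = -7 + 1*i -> [-7, -6, -5, -4, -3]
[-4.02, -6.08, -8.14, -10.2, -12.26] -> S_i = -4.02 + -2.06*i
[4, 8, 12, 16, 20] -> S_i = 4 + 4*i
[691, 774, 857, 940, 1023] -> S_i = 691 + 83*i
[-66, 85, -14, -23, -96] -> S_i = Random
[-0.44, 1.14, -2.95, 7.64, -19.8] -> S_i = -0.44*(-2.59)^i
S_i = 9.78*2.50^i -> [9.78, 24.45, 61.12, 152.81, 382.03]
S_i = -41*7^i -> [-41, -287, -2009, -14063, -98441]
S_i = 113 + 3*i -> [113, 116, 119, 122, 125]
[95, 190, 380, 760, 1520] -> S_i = 95*2^i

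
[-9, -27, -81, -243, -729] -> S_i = -9*3^i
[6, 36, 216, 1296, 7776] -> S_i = 6*6^i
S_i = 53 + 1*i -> [53, 54, 55, 56, 57]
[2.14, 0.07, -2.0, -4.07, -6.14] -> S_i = 2.14 + -2.07*i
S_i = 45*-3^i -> [45, -135, 405, -1215, 3645]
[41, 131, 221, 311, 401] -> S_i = 41 + 90*i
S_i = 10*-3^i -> [10, -30, 90, -270, 810]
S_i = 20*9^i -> [20, 180, 1620, 14580, 131220]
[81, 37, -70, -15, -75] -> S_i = Random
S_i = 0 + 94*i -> [0, 94, 188, 282, 376]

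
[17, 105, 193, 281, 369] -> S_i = 17 + 88*i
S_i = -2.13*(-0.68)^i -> [-2.13, 1.45, -0.98, 0.67, -0.46]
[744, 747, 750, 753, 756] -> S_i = 744 + 3*i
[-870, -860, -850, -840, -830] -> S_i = -870 + 10*i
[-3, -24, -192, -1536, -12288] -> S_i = -3*8^i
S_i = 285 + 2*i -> [285, 287, 289, 291, 293]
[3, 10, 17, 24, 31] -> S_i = 3 + 7*i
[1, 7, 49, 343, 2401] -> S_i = 1*7^i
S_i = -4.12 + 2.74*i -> [-4.12, -1.38, 1.36, 4.1, 6.84]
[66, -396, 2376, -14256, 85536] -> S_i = 66*-6^i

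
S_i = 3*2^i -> [3, 6, 12, 24, 48]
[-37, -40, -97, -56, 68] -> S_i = Random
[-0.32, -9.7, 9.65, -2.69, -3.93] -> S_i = Random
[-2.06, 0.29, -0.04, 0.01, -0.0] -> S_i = -2.06*(-0.14)^i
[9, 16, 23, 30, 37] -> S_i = 9 + 7*i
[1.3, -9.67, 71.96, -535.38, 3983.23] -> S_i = 1.30*(-7.44)^i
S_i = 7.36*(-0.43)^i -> [7.36, -3.16, 1.36, -0.59, 0.25]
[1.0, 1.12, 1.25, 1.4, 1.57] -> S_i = 1.00*1.12^i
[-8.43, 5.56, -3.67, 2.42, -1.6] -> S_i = -8.43*(-0.66)^i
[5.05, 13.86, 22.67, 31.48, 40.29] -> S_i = 5.05 + 8.81*i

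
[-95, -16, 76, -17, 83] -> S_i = Random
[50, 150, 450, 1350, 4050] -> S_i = 50*3^i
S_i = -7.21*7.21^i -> [-7.21, -51.98, -374.81, -2702.35, -19483.92]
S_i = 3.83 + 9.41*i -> [3.83, 13.24, 22.65, 32.06, 41.47]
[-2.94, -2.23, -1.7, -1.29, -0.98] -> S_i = -2.94*0.76^i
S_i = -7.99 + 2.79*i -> [-7.99, -5.2, -2.41, 0.38, 3.17]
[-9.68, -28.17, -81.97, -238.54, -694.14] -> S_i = -9.68*2.91^i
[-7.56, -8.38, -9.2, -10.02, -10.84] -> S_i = -7.56 + -0.82*i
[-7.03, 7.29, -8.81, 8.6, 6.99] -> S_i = Random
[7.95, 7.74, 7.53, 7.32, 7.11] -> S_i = 7.95 + -0.21*i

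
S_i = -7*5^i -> [-7, -35, -175, -875, -4375]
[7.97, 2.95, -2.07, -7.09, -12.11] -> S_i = 7.97 + -5.02*i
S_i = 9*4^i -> [9, 36, 144, 576, 2304]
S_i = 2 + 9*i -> [2, 11, 20, 29, 38]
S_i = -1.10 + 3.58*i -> [-1.1, 2.48, 6.06, 9.64, 13.22]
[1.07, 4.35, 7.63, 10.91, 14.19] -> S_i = 1.07 + 3.28*i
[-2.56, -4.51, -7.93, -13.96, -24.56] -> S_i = -2.56*1.76^i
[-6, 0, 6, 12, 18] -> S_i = -6 + 6*i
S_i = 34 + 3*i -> [34, 37, 40, 43, 46]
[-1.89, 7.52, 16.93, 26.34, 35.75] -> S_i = -1.89 + 9.41*i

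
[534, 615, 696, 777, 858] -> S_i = 534 + 81*i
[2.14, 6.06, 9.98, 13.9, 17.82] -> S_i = 2.14 + 3.92*i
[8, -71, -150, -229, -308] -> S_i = 8 + -79*i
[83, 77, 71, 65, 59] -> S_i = 83 + -6*i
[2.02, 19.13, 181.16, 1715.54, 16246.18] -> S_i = 2.02*9.47^i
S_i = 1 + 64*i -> [1, 65, 129, 193, 257]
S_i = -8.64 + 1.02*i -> [-8.64, -7.62, -6.6, -5.58, -4.56]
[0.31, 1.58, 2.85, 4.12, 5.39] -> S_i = 0.31 + 1.27*i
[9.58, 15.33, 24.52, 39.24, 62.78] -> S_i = 9.58*1.60^i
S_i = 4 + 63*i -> [4, 67, 130, 193, 256]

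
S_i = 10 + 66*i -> [10, 76, 142, 208, 274]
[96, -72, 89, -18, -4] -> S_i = Random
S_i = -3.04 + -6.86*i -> [-3.04, -9.9, -16.76, -23.62, -30.48]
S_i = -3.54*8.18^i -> [-3.54, -28.96, -236.87, -1937.6, -15849.53]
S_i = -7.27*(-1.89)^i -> [-7.27, 13.74, -25.97, 49.08, -92.76]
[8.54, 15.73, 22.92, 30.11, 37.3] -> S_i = 8.54 + 7.19*i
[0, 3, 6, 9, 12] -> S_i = 0 + 3*i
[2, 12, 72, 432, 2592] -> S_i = 2*6^i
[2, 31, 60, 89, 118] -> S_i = 2 + 29*i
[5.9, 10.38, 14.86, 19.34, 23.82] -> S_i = 5.90 + 4.48*i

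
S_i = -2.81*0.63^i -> [-2.81, -1.77, -1.12, -0.7, -0.44]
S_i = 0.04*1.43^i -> [0.04, 0.06, 0.08, 0.12, 0.17]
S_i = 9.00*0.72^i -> [9.0, 6.48, 4.67, 3.36, 2.42]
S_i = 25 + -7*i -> [25, 18, 11, 4, -3]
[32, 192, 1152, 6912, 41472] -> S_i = 32*6^i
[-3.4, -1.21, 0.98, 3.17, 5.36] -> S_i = -3.40 + 2.19*i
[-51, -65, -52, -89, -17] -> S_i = Random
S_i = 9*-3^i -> [9, -27, 81, -243, 729]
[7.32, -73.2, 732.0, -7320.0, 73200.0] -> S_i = 7.32*(-10.00)^i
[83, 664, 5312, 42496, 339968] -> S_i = 83*8^i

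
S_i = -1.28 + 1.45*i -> [-1.28, 0.17, 1.62, 3.07, 4.52]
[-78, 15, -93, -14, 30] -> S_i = Random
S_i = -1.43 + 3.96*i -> [-1.43, 2.53, 6.49, 10.45, 14.41]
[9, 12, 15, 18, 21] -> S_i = 9 + 3*i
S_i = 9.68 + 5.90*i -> [9.68, 15.58, 21.48, 27.38, 33.28]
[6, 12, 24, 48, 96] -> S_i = 6*2^i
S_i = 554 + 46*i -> [554, 600, 646, 692, 738]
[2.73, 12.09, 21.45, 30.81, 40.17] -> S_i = 2.73 + 9.36*i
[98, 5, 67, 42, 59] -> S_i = Random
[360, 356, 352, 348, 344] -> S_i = 360 + -4*i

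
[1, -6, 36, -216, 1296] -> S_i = 1*-6^i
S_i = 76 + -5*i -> [76, 71, 66, 61, 56]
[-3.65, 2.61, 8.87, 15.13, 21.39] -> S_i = -3.65 + 6.26*i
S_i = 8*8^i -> [8, 64, 512, 4096, 32768]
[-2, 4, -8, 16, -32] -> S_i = -2*-2^i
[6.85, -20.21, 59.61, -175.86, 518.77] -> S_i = 6.85*(-2.95)^i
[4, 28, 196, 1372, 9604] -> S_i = 4*7^i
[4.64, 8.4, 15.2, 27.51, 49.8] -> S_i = 4.64*1.81^i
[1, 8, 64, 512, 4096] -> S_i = 1*8^i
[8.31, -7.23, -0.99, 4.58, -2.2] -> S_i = Random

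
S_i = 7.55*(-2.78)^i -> [7.55, -20.99, 58.35, -162.21, 450.95]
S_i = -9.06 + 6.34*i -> [-9.06, -2.72, 3.62, 9.96, 16.3]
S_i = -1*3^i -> [-1, -3, -9, -27, -81]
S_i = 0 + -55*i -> [0, -55, -110, -165, -220]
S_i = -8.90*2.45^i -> [-8.9, -21.81, -53.42, -130.88, -320.67]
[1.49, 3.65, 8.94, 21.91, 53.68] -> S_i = 1.49*2.45^i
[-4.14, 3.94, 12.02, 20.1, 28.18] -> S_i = -4.14 + 8.08*i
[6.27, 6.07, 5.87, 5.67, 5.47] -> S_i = 6.27 + -0.20*i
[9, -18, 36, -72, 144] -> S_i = 9*-2^i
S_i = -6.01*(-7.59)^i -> [-6.01, 45.62, -346.22, 2627.85, -19945.35]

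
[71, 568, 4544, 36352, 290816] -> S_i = 71*8^i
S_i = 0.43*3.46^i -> [0.43, 1.49, 5.15, 17.81, 61.63]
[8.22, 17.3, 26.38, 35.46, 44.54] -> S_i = 8.22 + 9.08*i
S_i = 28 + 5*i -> [28, 33, 38, 43, 48]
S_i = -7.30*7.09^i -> [-7.3, -51.76, -366.96, -2601.73, -18446.24]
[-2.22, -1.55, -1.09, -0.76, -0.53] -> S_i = -2.22*0.70^i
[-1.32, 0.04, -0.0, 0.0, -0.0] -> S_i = -1.32*(-0.03)^i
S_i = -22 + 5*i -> [-22, -17, -12, -7, -2]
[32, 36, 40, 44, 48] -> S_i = 32 + 4*i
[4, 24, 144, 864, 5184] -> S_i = 4*6^i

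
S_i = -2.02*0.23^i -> [-2.02, -0.46, -0.11, -0.02, -0.01]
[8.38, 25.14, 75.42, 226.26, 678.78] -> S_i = 8.38*3.00^i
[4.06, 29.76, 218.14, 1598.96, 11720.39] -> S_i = 4.06*7.33^i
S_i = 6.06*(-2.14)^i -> [6.06, -12.97, 27.75, -59.39, 127.09]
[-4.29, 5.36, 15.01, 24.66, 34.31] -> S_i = -4.29 + 9.65*i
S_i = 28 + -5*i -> [28, 23, 18, 13, 8]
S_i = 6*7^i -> [6, 42, 294, 2058, 14406]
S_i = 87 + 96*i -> [87, 183, 279, 375, 471]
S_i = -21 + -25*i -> [-21, -46, -71, -96, -121]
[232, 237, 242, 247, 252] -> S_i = 232 + 5*i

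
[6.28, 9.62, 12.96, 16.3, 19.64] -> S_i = 6.28 + 3.34*i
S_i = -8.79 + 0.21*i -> [-8.79, -8.58, -8.37, -8.16, -7.95]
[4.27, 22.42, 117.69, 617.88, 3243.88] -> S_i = 4.27*5.25^i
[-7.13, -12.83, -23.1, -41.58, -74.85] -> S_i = -7.13*1.80^i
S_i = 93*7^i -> [93, 651, 4557, 31899, 223293]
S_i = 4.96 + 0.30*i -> [4.96, 5.26, 5.56, 5.86, 6.16]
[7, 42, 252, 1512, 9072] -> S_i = 7*6^i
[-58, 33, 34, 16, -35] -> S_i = Random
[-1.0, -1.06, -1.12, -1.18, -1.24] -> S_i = -1.00 + -0.06*i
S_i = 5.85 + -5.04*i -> [5.85, 0.81, -4.23, -9.27, -14.31]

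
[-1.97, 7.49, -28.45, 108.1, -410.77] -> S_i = -1.97*(-3.80)^i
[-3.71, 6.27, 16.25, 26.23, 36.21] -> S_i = -3.71 + 9.98*i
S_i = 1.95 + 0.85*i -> [1.95, 2.8, 3.65, 4.5, 5.35]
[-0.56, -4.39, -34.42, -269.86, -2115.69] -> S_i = -0.56*7.84^i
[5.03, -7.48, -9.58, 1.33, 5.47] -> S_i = Random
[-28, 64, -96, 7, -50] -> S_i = Random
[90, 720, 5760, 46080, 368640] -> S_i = 90*8^i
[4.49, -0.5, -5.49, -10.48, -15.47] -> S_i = 4.49 + -4.99*i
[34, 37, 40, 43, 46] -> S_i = 34 + 3*i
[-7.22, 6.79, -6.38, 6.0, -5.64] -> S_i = -7.22*(-0.94)^i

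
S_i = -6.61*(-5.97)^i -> [-6.61, 39.46, -235.59, 1406.45, -8396.51]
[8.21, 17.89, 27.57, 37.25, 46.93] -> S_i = 8.21 + 9.68*i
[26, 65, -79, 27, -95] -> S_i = Random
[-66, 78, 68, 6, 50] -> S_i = Random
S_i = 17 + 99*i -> [17, 116, 215, 314, 413]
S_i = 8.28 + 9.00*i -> [8.28, 17.28, 26.28, 35.28, 44.28]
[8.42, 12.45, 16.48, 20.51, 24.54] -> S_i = 8.42 + 4.03*i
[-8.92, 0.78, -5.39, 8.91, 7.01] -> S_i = Random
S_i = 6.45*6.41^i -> [6.45, 41.34, 265.02, 1698.77, 10889.1]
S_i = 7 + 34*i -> [7, 41, 75, 109, 143]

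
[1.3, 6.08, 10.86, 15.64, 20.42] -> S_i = 1.30 + 4.78*i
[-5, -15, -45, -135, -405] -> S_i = -5*3^i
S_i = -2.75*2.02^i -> [-2.75, -5.56, -11.22, -22.67, -45.79]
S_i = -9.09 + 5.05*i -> [-9.09, -4.04, 1.01, 6.06, 11.11]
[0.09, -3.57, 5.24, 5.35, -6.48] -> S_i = Random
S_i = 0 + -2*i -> [0, -2, -4, -6, -8]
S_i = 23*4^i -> [23, 92, 368, 1472, 5888]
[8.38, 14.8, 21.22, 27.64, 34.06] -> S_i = 8.38 + 6.42*i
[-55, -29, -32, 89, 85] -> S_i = Random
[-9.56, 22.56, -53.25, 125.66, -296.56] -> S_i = -9.56*(-2.36)^i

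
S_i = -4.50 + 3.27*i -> [-4.5, -1.23, 2.04, 5.31, 8.58]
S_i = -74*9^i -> [-74, -666, -5994, -53946, -485514]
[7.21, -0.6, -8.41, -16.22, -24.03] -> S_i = 7.21 + -7.81*i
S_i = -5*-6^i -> [-5, 30, -180, 1080, -6480]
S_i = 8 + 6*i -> [8, 14, 20, 26, 32]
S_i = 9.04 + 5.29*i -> [9.04, 14.33, 19.62, 24.91, 30.2]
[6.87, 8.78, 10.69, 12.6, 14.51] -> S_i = 6.87 + 1.91*i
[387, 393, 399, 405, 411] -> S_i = 387 + 6*i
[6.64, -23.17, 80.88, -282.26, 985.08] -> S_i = 6.64*(-3.49)^i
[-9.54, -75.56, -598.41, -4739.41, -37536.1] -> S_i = -9.54*7.92^i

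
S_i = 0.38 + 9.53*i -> [0.38, 9.91, 19.44, 28.97, 38.5]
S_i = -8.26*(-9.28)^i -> [-8.26, 76.65, -711.34, 6601.22, -61259.29]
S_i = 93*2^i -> [93, 186, 372, 744, 1488]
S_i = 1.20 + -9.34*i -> [1.2, -8.14, -17.48, -26.82, -36.16]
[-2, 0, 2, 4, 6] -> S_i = -2 + 2*i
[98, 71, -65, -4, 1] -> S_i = Random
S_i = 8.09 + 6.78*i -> [8.09, 14.87, 21.65, 28.43, 35.21]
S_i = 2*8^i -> [2, 16, 128, 1024, 8192]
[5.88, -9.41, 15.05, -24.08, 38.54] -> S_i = 5.88*(-1.60)^i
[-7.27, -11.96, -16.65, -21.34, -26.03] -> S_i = -7.27 + -4.69*i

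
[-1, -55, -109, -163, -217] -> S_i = -1 + -54*i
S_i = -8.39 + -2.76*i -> [-8.39, -11.15, -13.91, -16.67, -19.43]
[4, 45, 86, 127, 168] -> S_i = 4 + 41*i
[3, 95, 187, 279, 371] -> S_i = 3 + 92*i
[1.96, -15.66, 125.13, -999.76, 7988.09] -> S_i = 1.96*(-7.99)^i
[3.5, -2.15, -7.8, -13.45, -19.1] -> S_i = 3.50 + -5.65*i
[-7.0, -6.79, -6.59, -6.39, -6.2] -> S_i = -7.00*0.97^i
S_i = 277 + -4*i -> [277, 273, 269, 265, 261]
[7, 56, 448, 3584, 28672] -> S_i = 7*8^i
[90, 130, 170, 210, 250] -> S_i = 90 + 40*i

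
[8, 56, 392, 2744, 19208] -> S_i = 8*7^i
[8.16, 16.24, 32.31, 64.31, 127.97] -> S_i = 8.16*1.99^i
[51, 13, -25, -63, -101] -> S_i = 51 + -38*i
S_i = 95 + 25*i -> [95, 120, 145, 170, 195]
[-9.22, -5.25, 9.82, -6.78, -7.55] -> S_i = Random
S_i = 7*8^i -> [7, 56, 448, 3584, 28672]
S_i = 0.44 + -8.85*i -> [0.44, -8.41, -17.26, -26.11, -34.96]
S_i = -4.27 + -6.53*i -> [-4.27, -10.8, -17.33, -23.86, -30.39]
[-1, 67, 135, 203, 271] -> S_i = -1 + 68*i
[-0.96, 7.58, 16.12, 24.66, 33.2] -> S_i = -0.96 + 8.54*i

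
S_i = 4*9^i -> [4, 36, 324, 2916, 26244]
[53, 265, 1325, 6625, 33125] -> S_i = 53*5^i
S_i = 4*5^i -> [4, 20, 100, 500, 2500]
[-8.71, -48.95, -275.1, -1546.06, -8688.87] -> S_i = -8.71*5.62^i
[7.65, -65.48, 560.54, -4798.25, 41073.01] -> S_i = 7.65*(-8.56)^i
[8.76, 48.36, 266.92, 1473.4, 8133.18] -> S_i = 8.76*5.52^i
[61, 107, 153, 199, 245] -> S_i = 61 + 46*i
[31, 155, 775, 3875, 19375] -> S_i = 31*5^i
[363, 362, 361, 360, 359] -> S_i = 363 + -1*i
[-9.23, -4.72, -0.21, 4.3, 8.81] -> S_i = -9.23 + 4.51*i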